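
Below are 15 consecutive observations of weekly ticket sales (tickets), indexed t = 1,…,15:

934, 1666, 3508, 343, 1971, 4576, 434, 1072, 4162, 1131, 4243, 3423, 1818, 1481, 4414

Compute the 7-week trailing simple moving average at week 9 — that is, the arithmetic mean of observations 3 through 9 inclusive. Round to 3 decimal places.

2295.143

Sum of periods 3–9: 3508 + 343 + 1971 + 4576 + 434 + 1072 + 4162 = 16066
Divide by 7: 16066 / 7 = 2295.143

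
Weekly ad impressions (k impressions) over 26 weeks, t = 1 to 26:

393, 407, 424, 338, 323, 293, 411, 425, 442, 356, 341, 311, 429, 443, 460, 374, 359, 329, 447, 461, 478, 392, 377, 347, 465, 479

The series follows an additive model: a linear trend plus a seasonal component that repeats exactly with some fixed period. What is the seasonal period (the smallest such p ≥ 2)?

First differences y_{t+1} − y_t: 14, 17, -86, -15, -30, 118, 14, 17, -86, -15, -30, 118, 14, 17, …
The difference pattern repeats every 6 terms and not for any smaller step, so p = 6.

6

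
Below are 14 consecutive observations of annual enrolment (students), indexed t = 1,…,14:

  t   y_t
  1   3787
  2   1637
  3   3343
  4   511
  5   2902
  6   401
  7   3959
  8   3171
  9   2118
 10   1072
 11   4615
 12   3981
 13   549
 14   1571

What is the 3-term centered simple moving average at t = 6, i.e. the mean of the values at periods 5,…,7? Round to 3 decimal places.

Sum of periods 5–7: 2902 + 401 + 3959 = 7262
Divide by 3: 7262 / 3 = 2420.667

2420.667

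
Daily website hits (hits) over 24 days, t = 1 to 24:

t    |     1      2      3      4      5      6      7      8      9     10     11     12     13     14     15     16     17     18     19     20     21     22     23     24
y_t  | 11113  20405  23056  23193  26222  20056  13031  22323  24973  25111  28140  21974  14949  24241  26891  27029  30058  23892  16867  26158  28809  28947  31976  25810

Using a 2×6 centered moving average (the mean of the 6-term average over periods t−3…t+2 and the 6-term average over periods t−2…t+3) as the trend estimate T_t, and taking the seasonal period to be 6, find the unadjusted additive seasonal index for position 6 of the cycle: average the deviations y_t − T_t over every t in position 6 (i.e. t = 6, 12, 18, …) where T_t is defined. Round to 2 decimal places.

Season position 6 occurs at t = 6, 12, 18 (where T_t is defined).
t=6: T_6 = 21473.2500; y_6 − T_6 = 20056 − 21473.2500 = -1417.2500
t=12: T_12 = 23391.1667; y_12 − T_12 = 21974 − 23391.1667 = -1417.1667
t=18: T_18 = 25309.0000; y_18 − T_18 = 23892 − 25309.0000 = -1417.0000
Mean deviation: (-1417.2500 + -1417.1667 + -1417.0000) / 3 = -1417.14

-1417.14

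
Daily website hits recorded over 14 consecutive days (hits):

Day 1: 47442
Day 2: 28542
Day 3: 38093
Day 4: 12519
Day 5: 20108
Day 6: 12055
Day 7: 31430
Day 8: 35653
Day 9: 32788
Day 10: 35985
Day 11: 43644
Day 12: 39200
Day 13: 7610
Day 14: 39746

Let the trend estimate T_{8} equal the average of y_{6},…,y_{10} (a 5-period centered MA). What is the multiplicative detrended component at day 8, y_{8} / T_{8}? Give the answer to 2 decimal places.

Trend T_8 = (12055 + 31430 + 35653 + 32788 + 35985) / 5 = 147911/5 = 29582.2000
Ratio to trend: 35653 / 29582.2000 = 1.21

1.21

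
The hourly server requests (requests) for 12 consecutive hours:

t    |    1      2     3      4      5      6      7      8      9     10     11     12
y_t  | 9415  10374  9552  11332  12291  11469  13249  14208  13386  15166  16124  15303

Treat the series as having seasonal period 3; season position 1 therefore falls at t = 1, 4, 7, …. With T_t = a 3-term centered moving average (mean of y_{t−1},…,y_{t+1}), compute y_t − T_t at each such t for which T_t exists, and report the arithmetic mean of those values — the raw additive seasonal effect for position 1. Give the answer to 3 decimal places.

273.778

Season position 1 occurs at t = 4, 7, 10 (where T_t is defined).
t=4: T_4 = 11058.33333; y_4 − T_4 = 11332 − 11058.33333 = 273.66667
t=7: T_7 = 12975.33333; y_7 − T_7 = 13249 − 12975.33333 = 273.66667
t=10: T_10 = 14892.00000; y_10 − T_10 = 15166 − 14892.00000 = 274.00000
Mean deviation: (273.66667 + 273.66667 + 274.00000) / 3 = 273.778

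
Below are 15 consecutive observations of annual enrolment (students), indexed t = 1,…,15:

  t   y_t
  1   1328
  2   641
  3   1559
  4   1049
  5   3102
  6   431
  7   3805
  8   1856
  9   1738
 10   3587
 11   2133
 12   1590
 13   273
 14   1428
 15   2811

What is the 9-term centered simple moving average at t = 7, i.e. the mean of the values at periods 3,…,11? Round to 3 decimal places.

2140.000

Sum of periods 3–11: 1559 + 1049 + 3102 + 431 + 3805 + 1856 + 1738 + 3587 + 2133 = 19260
Divide by 9: 19260 / 9 = 2140.000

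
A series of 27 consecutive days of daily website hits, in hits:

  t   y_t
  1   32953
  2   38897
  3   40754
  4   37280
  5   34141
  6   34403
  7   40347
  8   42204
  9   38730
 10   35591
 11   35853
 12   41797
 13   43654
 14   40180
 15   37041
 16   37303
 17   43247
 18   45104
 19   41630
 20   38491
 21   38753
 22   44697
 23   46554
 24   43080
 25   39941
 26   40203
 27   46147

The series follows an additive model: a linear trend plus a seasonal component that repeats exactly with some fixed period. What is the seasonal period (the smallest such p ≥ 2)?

First differences y_{t+1} − y_t: 5944, 1857, -3474, -3139, 262, 5944, 1857, -3474, -3139, 262, 5944, 1857, …
The difference pattern repeats every 5 terms and not for any smaller step, so p = 5.

5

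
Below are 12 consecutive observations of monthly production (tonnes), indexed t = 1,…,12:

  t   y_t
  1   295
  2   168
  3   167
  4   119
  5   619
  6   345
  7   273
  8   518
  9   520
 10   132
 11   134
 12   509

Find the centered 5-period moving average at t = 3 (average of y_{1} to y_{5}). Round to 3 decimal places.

Sum of periods 1–5: 295 + 168 + 167 + 119 + 619 = 1368
Divide by 5: 1368 / 5 = 273.600

273.600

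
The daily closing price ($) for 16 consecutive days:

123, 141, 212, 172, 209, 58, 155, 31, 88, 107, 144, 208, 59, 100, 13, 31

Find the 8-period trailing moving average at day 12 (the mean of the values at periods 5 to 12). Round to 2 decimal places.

125.00

Sum of periods 5–12: 209 + 58 + 155 + 31 + 88 + 107 + 144 + 208 = 1000
Divide by 8: 1000 / 8 = 125.00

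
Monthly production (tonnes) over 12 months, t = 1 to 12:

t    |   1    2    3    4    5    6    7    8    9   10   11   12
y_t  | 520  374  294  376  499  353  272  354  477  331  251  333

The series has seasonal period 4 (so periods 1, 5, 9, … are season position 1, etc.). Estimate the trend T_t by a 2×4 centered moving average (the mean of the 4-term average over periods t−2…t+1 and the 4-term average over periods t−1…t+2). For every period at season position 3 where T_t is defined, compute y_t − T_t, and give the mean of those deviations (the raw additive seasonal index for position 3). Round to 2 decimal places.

-94.56

Season position 3 occurs at t = 3, 7 (where T_t is defined).
t=3: T_3 = 388.3750; y_3 − T_3 = 294 − 388.3750 = -94.3750
t=7: T_7 = 366.7500; y_7 − T_7 = 272 − 366.7500 = -94.7500
Mean deviation: (-94.3750 + -94.7500) / 2 = -94.56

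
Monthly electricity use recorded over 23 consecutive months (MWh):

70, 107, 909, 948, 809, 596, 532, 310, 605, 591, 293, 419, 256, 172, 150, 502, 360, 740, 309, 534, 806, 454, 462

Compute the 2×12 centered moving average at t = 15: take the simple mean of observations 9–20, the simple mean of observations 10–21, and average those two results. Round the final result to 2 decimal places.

Sum over 9–20: 605 + 591 + 293 + 419 + 256 + 172 + 150 + 502 + 360 + 740 + 309 + 534 = 4931
Sum over 10–21: 591 + 293 + 419 + 256 + 172 + 150 + 502 + 360 + 740 + 309 + 534 + 806 = 5132
CMA at t=15 = (4931 + 5132) / (2·12) = 10063 / 24 = 419.29

419.29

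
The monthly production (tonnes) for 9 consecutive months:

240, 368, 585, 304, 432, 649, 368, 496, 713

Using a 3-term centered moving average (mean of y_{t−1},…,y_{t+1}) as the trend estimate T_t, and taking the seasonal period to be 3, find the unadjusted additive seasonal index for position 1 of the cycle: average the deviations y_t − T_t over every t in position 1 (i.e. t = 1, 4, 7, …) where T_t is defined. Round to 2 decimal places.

Season position 1 occurs at t = 4, 7 (where T_t is defined).
t=4: T_4 = 440.3333; y_4 − T_4 = 304 − 440.3333 = -136.3333
t=7: T_7 = 504.3333; y_7 − T_7 = 368 − 504.3333 = -136.3333
Mean deviation: (-136.3333 + -136.3333) / 2 = -136.33

-136.33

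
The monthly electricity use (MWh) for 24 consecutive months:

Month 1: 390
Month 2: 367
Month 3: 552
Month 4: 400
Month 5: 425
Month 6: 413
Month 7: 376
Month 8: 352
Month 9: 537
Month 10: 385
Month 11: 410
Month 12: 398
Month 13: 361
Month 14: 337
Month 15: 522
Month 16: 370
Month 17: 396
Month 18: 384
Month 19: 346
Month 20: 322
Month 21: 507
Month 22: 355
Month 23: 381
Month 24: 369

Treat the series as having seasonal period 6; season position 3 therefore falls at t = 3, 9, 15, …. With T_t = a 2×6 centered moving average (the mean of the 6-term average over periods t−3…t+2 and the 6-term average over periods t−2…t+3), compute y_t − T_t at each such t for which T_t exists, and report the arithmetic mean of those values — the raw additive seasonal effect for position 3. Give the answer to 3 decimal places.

Season position 3 occurs at t = 9, 15, 21 (where T_t is defined).
t=9: T_9 = 410.91667; y_9 − T_9 = 537 − 410.91667 = 126.08333
t=15: T_15 = 396.16667; y_15 − T_15 = 522 − 396.16667 = 125.83333
t=21: T_21 = 381.25000; y_21 − T_21 = 507 − 381.25000 = 125.75000
Mean deviation: (126.08333 + 125.83333 + 125.75000) / 3 = 125.889

125.889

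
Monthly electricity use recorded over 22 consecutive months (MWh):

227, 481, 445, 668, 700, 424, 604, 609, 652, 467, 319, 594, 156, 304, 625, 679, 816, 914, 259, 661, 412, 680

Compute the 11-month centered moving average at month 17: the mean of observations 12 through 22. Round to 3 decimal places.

554.545

Sum of periods 12–22: 594 + 156 + 304 + 625 + 679 + 816 + 914 + 259 + 661 + 412 + 680 = 6100
Divide by 11: 6100 / 11 = 554.545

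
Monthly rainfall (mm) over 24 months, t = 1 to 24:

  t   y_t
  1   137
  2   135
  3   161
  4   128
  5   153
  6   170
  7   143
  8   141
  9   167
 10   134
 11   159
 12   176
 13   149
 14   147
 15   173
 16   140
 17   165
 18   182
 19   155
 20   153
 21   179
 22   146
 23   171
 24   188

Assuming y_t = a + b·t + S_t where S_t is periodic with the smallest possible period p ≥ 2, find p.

First differences y_{t+1} − y_t: -2, 26, -33, 25, 17, -27, -2, 26, -33, 25, 17, -27, -2, 26, …
The difference pattern repeats every 6 terms and not for any smaller step, so p = 6.

6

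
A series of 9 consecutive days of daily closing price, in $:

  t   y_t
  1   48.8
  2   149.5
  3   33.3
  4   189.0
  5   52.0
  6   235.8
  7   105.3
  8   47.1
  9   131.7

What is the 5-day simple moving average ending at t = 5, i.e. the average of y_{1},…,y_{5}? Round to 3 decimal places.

94.520

Sum of periods 1–5: 48.8 + 149.5 + 33.3 + 189.0 + 52.0 = 472.6
Divide by 5: 472.6 / 5 = 94.520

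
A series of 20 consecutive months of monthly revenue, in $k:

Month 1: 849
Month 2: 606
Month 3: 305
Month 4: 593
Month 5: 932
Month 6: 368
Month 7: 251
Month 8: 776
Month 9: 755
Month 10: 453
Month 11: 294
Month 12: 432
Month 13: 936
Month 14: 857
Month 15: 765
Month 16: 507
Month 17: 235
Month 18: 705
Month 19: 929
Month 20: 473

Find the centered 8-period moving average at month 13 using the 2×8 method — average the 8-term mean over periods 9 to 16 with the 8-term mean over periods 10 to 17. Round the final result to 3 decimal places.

592.375

Sum over 9–16: 755 + 453 + 294 + 432 + 936 + 857 + 765 + 507 = 4999
Sum over 10–17: 453 + 294 + 432 + 936 + 857 + 765 + 507 + 235 = 4479
CMA at t=13 = (4999 + 4479) / (2·8) = 9478 / 16 = 592.375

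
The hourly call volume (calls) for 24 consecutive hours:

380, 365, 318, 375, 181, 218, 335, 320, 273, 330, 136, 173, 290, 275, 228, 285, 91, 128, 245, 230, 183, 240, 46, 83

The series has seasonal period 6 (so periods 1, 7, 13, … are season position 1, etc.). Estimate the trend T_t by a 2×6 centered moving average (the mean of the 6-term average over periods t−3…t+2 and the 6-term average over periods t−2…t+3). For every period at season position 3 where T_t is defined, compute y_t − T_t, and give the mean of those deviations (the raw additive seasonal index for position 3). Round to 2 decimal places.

Season position 3 occurs at t = 9, 15, 21 (where T_t is defined).
t=9: T_9 = 264.9167; y_9 − T_9 = 273 − 264.9167 = 8.0833
t=15: T_15 = 219.9167; y_15 − T_15 = 228 − 219.9167 = 8.0833
t=21: T_21 = 174.9167; y_21 − T_21 = 183 − 174.9167 = 8.0833
Mean deviation: (8.0833 + 8.0833 + 8.0833) / 3 = 8.08

8.08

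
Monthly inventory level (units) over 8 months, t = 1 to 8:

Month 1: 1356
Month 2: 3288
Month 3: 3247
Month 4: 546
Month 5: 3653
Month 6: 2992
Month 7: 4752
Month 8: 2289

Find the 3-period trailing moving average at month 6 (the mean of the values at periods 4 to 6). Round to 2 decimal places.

Sum of periods 4–6: 546 + 3653 + 2992 = 7191
Divide by 3: 7191 / 3 = 2397.00

2397.00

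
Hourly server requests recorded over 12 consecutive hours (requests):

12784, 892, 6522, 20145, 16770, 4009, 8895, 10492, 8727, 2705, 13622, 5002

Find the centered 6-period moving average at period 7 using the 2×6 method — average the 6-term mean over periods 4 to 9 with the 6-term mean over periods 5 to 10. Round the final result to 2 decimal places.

Sum over 4–9: 20145 + 16770 + 4009 + 8895 + 10492 + 8727 = 69038
Sum over 5–10: 16770 + 4009 + 8895 + 10492 + 8727 + 2705 = 51598
CMA at t=7 = (69038 + 51598) / (2·6) = 120636 / 12 = 10053.00

10053.00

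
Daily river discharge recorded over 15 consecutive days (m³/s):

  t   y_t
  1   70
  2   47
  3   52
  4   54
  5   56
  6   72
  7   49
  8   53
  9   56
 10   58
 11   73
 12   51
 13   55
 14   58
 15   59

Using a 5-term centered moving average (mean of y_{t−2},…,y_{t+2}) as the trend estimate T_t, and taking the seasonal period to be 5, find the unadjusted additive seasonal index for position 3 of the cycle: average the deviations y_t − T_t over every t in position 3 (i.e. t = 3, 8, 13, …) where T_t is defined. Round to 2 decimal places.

-4.20

Season position 3 occurs at t = 3, 8, 13 (where T_t is defined).
t=3: T_3 = 55.8000; y_3 − T_3 = 52 − 55.8000 = -3.8000
t=8: T_8 = 57.6000; y_8 − T_8 = 53 − 57.6000 = -4.6000
t=13: T_13 = 59.2000; y_13 − T_13 = 55 − 59.2000 = -4.2000
Mean deviation: (-3.8000 + -4.6000 + -4.2000) / 3 = -4.20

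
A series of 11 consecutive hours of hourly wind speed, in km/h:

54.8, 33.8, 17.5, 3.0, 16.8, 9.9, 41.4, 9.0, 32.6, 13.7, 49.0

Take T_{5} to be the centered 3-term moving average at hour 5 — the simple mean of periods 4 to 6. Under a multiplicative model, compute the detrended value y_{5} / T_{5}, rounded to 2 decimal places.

1.70

Trend T_5 = (3.0 + 16.8 + 9.9) / 3 = 29.7/3 = 9.9000
Ratio to trend: 16.8 / 9.9000 = 1.70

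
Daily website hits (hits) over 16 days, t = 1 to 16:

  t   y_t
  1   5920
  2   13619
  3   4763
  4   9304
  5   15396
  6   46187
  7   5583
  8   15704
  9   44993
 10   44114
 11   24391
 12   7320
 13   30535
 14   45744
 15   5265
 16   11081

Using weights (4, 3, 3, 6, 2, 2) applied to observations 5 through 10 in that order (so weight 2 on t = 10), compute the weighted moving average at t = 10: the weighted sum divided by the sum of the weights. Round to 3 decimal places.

24466.600

Weighted sum: 4·15396 + 3·46187 + 3·5583 + 6·15704 + 2·44993 + 2·44114 = 61584 + 138561 + 16749 + 94224 + 89986 + 88228 = 489332
Weight total: 4 + 3 + 3 + 6 + 2 + 2 = 20
WMA = 489332 / 20 = 24466.600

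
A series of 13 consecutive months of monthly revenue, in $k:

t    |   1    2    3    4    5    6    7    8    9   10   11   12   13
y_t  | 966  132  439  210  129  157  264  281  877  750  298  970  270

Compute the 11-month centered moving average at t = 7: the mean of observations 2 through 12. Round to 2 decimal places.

409.73

Sum of periods 2–12: 132 + 439 + 210 + 129 + 157 + 264 + 281 + 877 + 750 + 298 + 970 = 4507
Divide by 11: 4507 / 11 = 409.73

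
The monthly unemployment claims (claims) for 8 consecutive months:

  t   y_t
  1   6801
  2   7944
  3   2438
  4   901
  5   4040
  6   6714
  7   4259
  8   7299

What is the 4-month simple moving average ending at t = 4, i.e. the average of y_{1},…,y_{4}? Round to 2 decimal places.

Sum of periods 1–4: 6801 + 7944 + 2438 + 901 = 18084
Divide by 4: 18084 / 4 = 4521.00

4521.00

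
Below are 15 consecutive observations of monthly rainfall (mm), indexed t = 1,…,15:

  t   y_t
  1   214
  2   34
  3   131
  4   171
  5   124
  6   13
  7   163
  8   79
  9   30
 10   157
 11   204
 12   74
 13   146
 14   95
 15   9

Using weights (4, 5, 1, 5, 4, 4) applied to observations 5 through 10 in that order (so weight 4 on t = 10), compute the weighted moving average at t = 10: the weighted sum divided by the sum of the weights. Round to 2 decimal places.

Weighted sum: 4·124 + 5·13 + 1·163 + 5·79 + 4·30 + 4·157 = 496 + 65 + 163 + 395 + 120 + 628 = 1867
Weight total: 4 + 5 + 1 + 5 + 4 + 4 = 23
WMA = 1867 / 23 = 81.17

81.17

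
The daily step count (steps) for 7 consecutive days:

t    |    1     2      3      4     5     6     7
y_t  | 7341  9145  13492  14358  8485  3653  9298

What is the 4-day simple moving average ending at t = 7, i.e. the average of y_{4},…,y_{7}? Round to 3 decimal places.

Sum of periods 4–7: 14358 + 8485 + 3653 + 9298 = 35794
Divide by 4: 35794 / 4 = 8948.500

8948.500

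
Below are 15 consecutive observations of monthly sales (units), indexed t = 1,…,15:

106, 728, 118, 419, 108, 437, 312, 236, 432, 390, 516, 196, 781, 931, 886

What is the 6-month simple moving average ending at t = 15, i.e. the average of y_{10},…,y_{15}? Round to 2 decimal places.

Sum of periods 10–15: 390 + 516 + 196 + 781 + 931 + 886 = 3700
Divide by 6: 3700 / 6 = 616.67

616.67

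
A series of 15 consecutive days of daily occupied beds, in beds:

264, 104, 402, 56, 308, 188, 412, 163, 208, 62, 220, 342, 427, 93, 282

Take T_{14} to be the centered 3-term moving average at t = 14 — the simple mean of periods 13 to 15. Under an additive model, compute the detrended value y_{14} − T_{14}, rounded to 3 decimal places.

Trend T_14 = (427 + 93 + 282) / 3 = 802/3 = 267.33333
Detrended value: 93 − 267.33333 = -174.333

-174.333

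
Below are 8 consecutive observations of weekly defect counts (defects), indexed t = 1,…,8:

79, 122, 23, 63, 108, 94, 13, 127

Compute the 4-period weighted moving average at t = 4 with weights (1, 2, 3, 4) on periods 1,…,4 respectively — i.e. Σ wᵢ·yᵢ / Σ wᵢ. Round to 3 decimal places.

64.400

Weighted sum: 1·79 + 2·122 + 3·23 + 4·63 = 79 + 244 + 69 + 252 = 644
Weight total: 1 + 2 + 3 + 4 = 10
WMA = 644 / 10 = 64.400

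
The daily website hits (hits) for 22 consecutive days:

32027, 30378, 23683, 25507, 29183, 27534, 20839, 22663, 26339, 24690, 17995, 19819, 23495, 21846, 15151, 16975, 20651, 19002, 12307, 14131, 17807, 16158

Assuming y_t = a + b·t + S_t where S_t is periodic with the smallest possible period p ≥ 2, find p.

First differences y_{t+1} − y_t: -1649, -6695, 1824, 3676, -1649, -6695, 1824, 3676, -1649, -6695, …
The difference pattern repeats every 4 terms and not for any smaller step, so p = 4.

4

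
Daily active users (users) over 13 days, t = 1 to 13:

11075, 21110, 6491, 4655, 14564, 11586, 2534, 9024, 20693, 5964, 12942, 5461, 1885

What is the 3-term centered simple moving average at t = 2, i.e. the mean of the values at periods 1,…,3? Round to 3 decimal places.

12892.000

Sum of periods 1–3: 11075 + 21110 + 6491 = 38676
Divide by 3: 38676 / 3 = 12892.000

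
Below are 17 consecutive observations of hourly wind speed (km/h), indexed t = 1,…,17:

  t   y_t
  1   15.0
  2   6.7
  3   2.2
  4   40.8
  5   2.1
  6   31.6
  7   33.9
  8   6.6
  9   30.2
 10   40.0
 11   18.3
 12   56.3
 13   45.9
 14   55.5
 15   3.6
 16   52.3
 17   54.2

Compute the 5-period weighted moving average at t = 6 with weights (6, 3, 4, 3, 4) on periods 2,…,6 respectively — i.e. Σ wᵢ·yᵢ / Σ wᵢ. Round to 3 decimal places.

17.135

Weighted sum: 6·6.7 + 3·2.2 + 4·40.8 + 3·2.1 + 4·31.6 = 40.2 + 6.6 + 163.2 + 6.3 + 126.4 = 342.7
Weight total: 6 + 3 + 4 + 3 + 4 = 20
WMA = 342.7 / 20 = 17.135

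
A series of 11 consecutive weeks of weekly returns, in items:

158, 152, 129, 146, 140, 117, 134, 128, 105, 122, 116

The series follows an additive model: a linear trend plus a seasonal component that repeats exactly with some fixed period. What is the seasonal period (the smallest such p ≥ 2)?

First differences y_{t+1} − y_t: -6, -23, 17, -6, -23, 17, -6, -23, …
The difference pattern repeats every 3 terms and not for any smaller step, so p = 3.

3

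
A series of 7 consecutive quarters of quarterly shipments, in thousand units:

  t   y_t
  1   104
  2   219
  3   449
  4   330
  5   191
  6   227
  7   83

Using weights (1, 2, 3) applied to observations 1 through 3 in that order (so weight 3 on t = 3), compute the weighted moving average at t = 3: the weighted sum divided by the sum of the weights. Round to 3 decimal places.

Weighted sum: 1·104 + 2·219 + 3·449 = 104 + 438 + 1347 = 1889
Weight total: 1 + 2 + 3 = 6
WMA = 1889 / 6 = 314.833

314.833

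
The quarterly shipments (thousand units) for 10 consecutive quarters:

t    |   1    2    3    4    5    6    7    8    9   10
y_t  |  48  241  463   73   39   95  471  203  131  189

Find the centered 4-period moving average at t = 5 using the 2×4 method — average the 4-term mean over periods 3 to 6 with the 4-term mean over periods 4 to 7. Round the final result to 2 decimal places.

168.50

Sum over 3–6: 463 + 73 + 39 + 95 = 670
Sum over 4–7: 73 + 39 + 95 + 471 = 678
CMA at t=5 = (670 + 678) / (2·4) = 1348 / 8 = 168.50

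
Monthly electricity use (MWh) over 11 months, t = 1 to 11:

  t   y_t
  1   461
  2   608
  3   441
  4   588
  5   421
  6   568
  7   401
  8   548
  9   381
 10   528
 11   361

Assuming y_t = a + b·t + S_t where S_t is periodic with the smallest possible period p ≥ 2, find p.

2

First differences y_{t+1} − y_t: 147, -167, 147, -167, 147, -167, …
The difference pattern repeats every 2 terms and not for any smaller step, so p = 2.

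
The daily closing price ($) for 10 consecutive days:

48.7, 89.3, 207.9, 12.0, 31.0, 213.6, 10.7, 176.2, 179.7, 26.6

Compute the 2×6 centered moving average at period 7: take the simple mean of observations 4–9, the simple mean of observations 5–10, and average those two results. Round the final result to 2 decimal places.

105.08

Sum over 4–9: 12.0 + 31.0 + 213.6 + 10.7 + 176.2 + 179.7 = 623.2
Sum over 5–10: 31.0 + 213.6 + 10.7 + 176.2 + 179.7 + 26.6 = 637.8
CMA at t=7 = (623.2 + 637.8) / (2·6) = 1261.0 / 12 = 105.08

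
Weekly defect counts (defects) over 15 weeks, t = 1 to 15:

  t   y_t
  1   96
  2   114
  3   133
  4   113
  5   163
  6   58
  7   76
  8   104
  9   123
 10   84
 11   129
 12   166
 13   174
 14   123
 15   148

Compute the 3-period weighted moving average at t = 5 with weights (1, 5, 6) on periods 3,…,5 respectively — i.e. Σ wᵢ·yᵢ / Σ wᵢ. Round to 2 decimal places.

139.67

Weighted sum: 1·133 + 5·113 + 6·163 = 133 + 565 + 978 = 1676
Weight total: 1 + 5 + 6 = 12
WMA = 1676 / 12 = 139.67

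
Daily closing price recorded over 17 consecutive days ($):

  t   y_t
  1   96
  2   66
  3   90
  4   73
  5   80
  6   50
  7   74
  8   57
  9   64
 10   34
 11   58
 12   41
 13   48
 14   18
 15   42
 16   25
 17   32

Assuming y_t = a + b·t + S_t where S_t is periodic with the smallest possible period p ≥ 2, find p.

First differences y_{t+1} − y_t: -30, 24, -17, 7, -30, 24, -17, 7, -30, 24, …
The difference pattern repeats every 4 terms and not for any smaller step, so p = 4.

4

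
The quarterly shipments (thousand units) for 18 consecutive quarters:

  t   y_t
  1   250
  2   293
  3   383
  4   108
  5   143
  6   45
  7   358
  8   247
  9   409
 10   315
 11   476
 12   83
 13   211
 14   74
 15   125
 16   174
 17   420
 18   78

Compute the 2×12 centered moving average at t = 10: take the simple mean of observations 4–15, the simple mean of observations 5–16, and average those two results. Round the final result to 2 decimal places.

Sum over 4–15: 108 + 143 + 45 + 358 + 247 + 409 + 315 + 476 + 83 + 211 + 74 + 125 = 2594
Sum over 5–16: 143 + 45 + 358 + 247 + 409 + 315 + 476 + 83 + 211 + 74 + 125 + 174 = 2660
CMA at t=10 = (2594 + 2660) / (2·12) = 5254 / 24 = 218.92

218.92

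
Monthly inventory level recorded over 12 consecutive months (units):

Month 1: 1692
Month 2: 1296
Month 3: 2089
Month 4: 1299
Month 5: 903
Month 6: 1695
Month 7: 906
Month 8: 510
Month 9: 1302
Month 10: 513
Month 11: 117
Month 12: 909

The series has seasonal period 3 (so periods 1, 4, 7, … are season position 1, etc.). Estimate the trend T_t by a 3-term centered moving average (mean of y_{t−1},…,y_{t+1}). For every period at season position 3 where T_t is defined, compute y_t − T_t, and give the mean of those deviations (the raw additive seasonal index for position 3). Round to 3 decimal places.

Season position 3 occurs at t = 3, 6, 9 (where T_t is defined).
t=3: T_3 = 1561.33333; y_3 − T_3 = 2089 − 1561.33333 = 527.66667
t=6: T_6 = 1168.00000; y_6 − T_6 = 1695 − 1168.00000 = 527.00000
t=9: T_9 = 775.00000; y_9 − T_9 = 1302 − 775.00000 = 527.00000
Mean deviation: (527.66667 + 527.00000 + 527.00000) / 3 = 527.222

527.222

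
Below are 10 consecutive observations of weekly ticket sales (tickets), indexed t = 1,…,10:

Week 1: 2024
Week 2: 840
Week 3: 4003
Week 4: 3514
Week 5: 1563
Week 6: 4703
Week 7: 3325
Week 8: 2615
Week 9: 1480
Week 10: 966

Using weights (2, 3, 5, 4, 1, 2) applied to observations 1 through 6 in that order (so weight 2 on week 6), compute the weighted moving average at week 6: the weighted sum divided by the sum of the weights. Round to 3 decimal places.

3035.765

Weighted sum: 2·2024 + 3·840 + 5·4003 + 4·3514 + 1·1563 + 2·4703 = 4048 + 2520 + 20015 + 14056 + 1563 + 9406 = 51608
Weight total: 2 + 3 + 5 + 4 + 1 + 2 = 17
WMA = 51608 / 17 = 3035.765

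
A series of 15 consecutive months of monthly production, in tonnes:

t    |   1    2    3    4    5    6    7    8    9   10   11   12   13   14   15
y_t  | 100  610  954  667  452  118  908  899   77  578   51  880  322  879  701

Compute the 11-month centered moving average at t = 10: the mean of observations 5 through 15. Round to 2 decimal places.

533.18

Sum of periods 5–15: 452 + 118 + 908 + 899 + 77 + 578 + 51 + 880 + 322 + 879 + 701 = 5865
Divide by 11: 5865 / 11 = 533.18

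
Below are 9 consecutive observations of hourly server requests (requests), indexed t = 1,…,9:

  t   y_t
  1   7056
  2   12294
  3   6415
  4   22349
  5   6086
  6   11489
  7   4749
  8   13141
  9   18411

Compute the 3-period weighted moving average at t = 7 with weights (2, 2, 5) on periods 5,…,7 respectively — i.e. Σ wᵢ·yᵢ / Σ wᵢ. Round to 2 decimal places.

Weighted sum: 2·6086 + 2·11489 + 5·4749 = 12172 + 22978 + 23745 = 58895
Weight total: 2 + 2 + 5 = 9
WMA = 58895 / 9 = 6543.89

6543.89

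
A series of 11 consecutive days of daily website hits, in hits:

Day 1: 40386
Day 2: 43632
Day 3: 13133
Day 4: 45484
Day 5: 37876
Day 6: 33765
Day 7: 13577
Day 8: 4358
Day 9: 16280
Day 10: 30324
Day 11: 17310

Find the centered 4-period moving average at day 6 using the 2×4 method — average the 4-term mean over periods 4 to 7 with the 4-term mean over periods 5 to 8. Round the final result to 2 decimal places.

Sum over 4–7: 45484 + 37876 + 33765 + 13577 = 130702
Sum over 5–8: 37876 + 33765 + 13577 + 4358 = 89576
CMA at t=6 = (130702 + 89576) / (2·4) = 220278 / 8 = 27534.75

27534.75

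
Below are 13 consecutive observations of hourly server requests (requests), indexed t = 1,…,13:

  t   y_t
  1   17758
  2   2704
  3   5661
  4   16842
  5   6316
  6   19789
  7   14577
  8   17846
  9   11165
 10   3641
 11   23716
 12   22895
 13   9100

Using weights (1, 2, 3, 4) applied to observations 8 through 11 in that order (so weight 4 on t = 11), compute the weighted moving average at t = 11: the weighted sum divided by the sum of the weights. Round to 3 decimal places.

14596.300

Weighted sum: 1·17846 + 2·11165 + 3·3641 + 4·23716 = 17846 + 22330 + 10923 + 94864 = 145963
Weight total: 1 + 2 + 3 + 4 = 10
WMA = 145963 / 10 = 14596.300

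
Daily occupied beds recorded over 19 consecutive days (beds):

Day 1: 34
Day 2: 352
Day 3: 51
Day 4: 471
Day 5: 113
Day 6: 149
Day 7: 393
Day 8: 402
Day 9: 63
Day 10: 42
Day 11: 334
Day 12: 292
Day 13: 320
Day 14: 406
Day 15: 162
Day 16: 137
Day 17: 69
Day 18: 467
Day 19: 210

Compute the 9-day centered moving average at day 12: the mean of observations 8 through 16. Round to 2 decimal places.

Sum of periods 8–16: 402 + 63 + 42 + 334 + 292 + 320 + 406 + 162 + 137 = 2158
Divide by 9: 2158 / 9 = 239.78

239.78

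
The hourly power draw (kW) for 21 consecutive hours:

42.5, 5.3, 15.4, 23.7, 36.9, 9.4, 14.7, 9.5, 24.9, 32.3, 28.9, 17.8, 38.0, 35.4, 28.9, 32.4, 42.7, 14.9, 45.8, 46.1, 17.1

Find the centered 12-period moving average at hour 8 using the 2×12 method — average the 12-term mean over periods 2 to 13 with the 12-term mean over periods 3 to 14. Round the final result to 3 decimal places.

Sum over 2–13: 5.3 + 15.4 + 23.7 + 36.9 + 9.4 + 14.7 + 9.5 + 24.9 + 32.3 + 28.9 + 17.8 + 38.0 = 256.8
Sum over 3–14: 15.4 + 23.7 + 36.9 + 9.4 + 14.7 + 9.5 + 24.9 + 32.3 + 28.9 + 17.8 + 38.0 + 35.4 = 286.9
CMA at t=8 = (256.8 + 286.9) / (2·12) = 543.7 / 24 = 22.654

22.654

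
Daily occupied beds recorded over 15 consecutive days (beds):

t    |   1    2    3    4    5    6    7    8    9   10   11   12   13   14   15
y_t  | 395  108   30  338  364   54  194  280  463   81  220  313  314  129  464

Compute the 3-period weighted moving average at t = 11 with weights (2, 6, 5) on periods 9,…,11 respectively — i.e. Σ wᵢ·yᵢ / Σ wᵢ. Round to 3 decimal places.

193.231

Weighted sum: 2·463 + 6·81 + 5·220 = 926 + 486 + 1100 = 2512
Weight total: 2 + 6 + 5 = 13
WMA = 2512 / 13 = 193.231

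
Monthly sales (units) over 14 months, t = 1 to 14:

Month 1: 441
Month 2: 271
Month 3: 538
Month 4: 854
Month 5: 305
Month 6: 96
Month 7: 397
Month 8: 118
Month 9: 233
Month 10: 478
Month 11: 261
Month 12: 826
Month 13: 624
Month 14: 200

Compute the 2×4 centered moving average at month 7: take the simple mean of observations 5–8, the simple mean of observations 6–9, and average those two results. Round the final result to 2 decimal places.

Sum over 5–8: 305 + 96 + 397 + 118 = 916
Sum over 6–9: 96 + 397 + 118 + 233 = 844
CMA at t=7 = (916 + 844) / (2·4) = 1760 / 8 = 220.00

220.00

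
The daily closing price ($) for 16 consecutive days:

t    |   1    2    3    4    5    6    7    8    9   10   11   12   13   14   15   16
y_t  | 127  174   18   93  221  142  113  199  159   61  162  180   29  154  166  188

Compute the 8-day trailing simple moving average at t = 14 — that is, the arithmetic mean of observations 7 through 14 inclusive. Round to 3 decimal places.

132.125

Sum of periods 7–14: 113 + 199 + 159 + 61 + 162 + 180 + 29 + 154 = 1057
Divide by 8: 1057 / 8 = 132.125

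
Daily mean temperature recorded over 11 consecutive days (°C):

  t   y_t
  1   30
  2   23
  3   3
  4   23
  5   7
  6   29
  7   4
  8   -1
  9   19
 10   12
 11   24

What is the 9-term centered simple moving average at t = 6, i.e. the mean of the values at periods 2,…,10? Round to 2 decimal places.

13.22

Sum of periods 2–10: 23 + 3 + 23 + 7 + 29 + 4 + (-1) + 19 + 12 = 119
Divide by 9: 119 / 9 = 13.22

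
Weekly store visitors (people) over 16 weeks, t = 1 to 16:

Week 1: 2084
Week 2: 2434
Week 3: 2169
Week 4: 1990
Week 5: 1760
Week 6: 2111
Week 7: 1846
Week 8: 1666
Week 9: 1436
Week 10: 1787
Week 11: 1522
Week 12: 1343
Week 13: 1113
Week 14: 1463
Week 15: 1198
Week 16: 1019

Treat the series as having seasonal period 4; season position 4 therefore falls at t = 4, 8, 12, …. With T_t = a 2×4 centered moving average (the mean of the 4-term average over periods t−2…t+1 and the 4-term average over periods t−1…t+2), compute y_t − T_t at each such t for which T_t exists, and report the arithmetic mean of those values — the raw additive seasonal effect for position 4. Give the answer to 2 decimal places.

Season position 4 occurs at t = 4, 8, 12 (where T_t is defined).
t=4: T_4 = 2047.8750; y_4 − T_4 = 1990 − 2047.8750 = -57.8750
t=8: T_8 = 1724.2500; y_8 − T_8 = 1666 − 1724.2500 = -58.2500
t=12: T_12 = 1400.7500; y_12 − T_12 = 1343 − 1400.7500 = -57.7500
Mean deviation: (-57.8750 + -58.2500 + -57.7500) / 3 = -57.96

-57.96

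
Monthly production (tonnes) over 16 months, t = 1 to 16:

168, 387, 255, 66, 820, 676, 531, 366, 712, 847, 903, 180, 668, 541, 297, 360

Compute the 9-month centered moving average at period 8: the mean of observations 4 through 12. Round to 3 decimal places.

Sum of periods 4–12: 66 + 820 + 676 + 531 + 366 + 712 + 847 + 903 + 180 = 5101
Divide by 9: 5101 / 9 = 566.778

566.778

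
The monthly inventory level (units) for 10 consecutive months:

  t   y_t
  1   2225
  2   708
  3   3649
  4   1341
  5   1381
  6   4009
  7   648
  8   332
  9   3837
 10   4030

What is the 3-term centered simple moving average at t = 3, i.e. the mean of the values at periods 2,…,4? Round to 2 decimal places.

Sum of periods 2–4: 708 + 3649 + 1341 = 5698
Divide by 3: 5698 / 3 = 1899.33

1899.33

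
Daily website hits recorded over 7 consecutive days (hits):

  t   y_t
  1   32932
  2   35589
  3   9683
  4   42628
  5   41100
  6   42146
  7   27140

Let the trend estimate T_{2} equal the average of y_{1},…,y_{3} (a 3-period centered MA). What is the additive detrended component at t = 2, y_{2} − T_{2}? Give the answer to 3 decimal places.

Trend T_2 = (32932 + 35589 + 9683) / 3 = 78204/3 = 26068.00000
Detrended value: 35589 − 26068.00000 = 9521.000

9521.000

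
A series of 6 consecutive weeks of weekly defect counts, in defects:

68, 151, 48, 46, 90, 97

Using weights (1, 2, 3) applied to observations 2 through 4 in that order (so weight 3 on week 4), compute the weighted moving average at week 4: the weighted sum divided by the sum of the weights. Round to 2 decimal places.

64.17

Weighted sum: 1·151 + 2·48 + 3·46 = 151 + 96 + 138 = 385
Weight total: 1 + 2 + 3 = 6
WMA = 385 / 6 = 64.17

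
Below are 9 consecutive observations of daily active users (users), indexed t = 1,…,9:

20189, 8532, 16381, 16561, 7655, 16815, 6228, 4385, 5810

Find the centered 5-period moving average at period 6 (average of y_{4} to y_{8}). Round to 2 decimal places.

Sum of periods 4–8: 16561 + 7655 + 16815 + 6228 + 4385 = 51644
Divide by 5: 51644 / 5 = 10328.80

10328.80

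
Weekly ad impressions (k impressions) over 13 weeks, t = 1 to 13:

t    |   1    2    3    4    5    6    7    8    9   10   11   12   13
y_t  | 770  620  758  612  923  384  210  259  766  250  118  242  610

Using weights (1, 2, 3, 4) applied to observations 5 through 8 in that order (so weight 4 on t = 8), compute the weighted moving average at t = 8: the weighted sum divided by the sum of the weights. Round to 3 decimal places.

335.700

Weighted sum: 1·923 + 2·384 + 3·210 + 4·259 = 923 + 768 + 630 + 1036 = 3357
Weight total: 1 + 2 + 3 + 4 = 10
WMA = 3357 / 10 = 335.700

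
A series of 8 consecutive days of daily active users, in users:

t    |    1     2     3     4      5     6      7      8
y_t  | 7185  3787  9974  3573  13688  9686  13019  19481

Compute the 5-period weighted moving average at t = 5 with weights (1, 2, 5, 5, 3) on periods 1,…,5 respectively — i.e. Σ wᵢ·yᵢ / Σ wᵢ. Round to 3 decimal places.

7722.375

Weighted sum: 1·7185 + 2·3787 + 5·9974 + 5·3573 + 3·13688 = 7185 + 7574 + 49870 + 17865 + 41064 = 123558
Weight total: 1 + 2 + 5 + 5 + 3 = 16
WMA = 123558 / 16 = 7722.375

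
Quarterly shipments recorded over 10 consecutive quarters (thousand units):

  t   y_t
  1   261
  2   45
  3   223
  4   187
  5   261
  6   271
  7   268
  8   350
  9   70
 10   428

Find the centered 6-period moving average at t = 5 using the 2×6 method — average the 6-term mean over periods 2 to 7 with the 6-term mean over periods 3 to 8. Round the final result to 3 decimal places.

234.583

Sum over 2–7: 45 + 223 + 187 + 261 + 271 + 268 = 1255
Sum over 3–8: 223 + 187 + 261 + 271 + 268 + 350 = 1560
CMA at t=5 = (1255 + 1560) / (2·6) = 2815 / 12 = 234.583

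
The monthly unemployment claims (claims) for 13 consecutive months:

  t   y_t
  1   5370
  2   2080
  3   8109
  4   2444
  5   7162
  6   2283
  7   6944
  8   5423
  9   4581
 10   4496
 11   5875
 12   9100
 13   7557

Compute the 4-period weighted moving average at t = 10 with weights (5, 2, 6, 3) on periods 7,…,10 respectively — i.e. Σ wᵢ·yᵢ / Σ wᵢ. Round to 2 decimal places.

Weighted sum: 5·6944 + 2·5423 + 6·4581 + 3·4496 = 34720 + 10846 + 27486 + 13488 = 86540
Weight total: 5 + 2 + 6 + 3 = 16
WMA = 86540 / 16 = 5408.75

5408.75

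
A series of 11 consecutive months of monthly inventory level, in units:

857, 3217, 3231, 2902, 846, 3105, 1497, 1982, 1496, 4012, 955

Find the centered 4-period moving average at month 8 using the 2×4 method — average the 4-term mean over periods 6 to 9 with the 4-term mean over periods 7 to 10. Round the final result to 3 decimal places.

Sum over 6–9: 3105 + 1497 + 1982 + 1496 = 8080
Sum over 7–10: 1497 + 1982 + 1496 + 4012 = 8987
CMA at t=8 = (8080 + 8987) / (2·4) = 17067 / 8 = 2133.375

2133.375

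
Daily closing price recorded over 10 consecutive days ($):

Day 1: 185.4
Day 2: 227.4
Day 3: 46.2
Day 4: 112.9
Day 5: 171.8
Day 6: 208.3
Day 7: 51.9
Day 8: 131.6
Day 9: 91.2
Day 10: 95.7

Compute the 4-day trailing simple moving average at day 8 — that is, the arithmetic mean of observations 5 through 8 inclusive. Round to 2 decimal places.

Sum of periods 5–8: 171.8 + 208.3 + 51.9 + 131.6 = 563.6
Divide by 4: 563.6 / 4 = 140.90

140.90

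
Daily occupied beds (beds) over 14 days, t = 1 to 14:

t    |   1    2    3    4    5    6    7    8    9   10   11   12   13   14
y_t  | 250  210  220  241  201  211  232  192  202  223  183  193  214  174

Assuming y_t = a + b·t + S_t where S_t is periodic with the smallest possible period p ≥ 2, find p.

3

First differences y_{t+1} − y_t: -40, 10, 21, -40, 10, 21, -40, 10, …
The difference pattern repeats every 3 terms and not for any smaller step, so p = 3.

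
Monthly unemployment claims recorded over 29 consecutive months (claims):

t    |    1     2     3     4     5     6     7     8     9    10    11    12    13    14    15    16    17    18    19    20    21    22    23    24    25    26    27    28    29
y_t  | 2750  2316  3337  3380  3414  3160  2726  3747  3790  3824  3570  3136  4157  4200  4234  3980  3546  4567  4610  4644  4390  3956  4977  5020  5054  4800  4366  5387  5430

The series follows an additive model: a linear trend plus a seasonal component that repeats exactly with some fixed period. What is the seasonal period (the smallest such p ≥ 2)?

First differences y_{t+1} − y_t: -434, 1021, 43, 34, -254, -434, 1021, 43, 34, -254, -434, 1021, …
The difference pattern repeats every 5 terms and not for any smaller step, so p = 5.

5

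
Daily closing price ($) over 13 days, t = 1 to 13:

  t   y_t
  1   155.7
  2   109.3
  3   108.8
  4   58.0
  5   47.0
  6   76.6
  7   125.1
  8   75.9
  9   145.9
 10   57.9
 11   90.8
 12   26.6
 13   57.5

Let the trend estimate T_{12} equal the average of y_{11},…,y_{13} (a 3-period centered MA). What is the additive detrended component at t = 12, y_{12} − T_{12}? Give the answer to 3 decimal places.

-31.700

Trend T_12 = (90.8 + 26.6 + 57.5) / 3 = 174.9/3 = 58.30000
Detrended value: 26.6 − 58.30000 = -31.700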